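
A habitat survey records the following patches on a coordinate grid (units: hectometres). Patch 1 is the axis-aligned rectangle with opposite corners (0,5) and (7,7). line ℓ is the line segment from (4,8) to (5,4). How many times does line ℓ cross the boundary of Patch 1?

2

The segment meets the boundary at (4.75,5), (4.25,7).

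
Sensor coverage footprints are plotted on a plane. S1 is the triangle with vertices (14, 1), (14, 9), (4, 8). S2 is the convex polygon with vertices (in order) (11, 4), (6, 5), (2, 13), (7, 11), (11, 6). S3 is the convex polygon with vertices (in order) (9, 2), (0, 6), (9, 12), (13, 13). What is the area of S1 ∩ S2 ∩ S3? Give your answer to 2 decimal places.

The intersection is the polygon with vertices (10.625,6.469), (9.814,4.237), (9.2,4.36), (4.769,7.462), (4.476,8.048), (9,8.5).
By the shoelace formula its area is 14.15.

14.15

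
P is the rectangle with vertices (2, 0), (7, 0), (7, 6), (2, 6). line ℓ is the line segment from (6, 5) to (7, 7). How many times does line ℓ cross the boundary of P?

The segment meets the boundary at (6.5,6).

1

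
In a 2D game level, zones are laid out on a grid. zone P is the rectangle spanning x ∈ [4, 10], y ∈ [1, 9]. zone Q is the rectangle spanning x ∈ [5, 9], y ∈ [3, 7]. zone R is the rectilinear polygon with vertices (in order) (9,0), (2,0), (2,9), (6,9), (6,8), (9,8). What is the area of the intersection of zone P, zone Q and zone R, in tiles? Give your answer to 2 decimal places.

The intersection is the polygon with vertices (5,7), (9,7), (9,3), (5,3).
By the shoelace formula its area is 16.00.

16.00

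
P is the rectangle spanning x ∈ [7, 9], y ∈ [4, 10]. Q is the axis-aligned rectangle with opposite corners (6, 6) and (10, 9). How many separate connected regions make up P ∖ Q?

2

P ∖ Q splits into 2 disjoint pieces (area 4, area 2).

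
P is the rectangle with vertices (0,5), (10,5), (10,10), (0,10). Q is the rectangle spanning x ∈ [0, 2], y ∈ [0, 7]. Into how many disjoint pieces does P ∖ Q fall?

1

P ∖ Q is a single connected region.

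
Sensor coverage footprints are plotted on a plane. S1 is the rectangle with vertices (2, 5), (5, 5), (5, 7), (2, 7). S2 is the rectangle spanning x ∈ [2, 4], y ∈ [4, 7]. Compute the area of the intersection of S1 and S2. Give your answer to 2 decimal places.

4.00

|S1∩S2|: x∈[2,4], y∈[5,7] → 2·2 = 4.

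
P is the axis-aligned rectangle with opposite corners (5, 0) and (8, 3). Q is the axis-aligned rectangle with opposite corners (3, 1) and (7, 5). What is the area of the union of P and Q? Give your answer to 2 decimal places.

21.00

By inclusion–exclusion:
Individual areas: |P| = 9, |Q| = 16.
|P∩Q|: x∈[5,7], y∈[1,3] → 2·2 = 4.
|P ∪ Q| = 25 − 4 = 21.00.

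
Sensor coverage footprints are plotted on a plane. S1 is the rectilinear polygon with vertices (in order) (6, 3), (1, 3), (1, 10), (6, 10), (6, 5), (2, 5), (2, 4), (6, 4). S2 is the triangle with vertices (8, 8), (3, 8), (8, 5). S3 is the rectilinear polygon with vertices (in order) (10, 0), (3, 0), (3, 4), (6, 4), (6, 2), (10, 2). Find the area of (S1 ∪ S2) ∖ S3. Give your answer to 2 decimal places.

32.80

|S1 ∪ S2| = 35.8.
|(S1 ∪ S2) ∩ S3| = 3.
|(S1 ∪ S2) ∖ S3| = 35.8 − 3 = 32.80.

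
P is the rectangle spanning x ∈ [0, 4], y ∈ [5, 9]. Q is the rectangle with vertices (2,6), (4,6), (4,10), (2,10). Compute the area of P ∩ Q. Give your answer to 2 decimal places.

6.00

|P∩Q|: x∈[2,4], y∈[6,9] → 2·3 = 6.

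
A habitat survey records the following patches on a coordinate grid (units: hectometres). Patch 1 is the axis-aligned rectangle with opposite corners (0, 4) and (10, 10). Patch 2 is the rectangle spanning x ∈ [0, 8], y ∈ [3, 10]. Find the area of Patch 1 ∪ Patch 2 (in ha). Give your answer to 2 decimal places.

By inclusion–exclusion:
Individual areas: |Patch 1| = 60, |Patch 2| = 56.
|Patch 1∩Patch 2|: x∈[0,8], y∈[4,10] → 8·6 = 48.
|Patch 1 ∪ Patch 2| = 116 − 48 = 68.00.

68.00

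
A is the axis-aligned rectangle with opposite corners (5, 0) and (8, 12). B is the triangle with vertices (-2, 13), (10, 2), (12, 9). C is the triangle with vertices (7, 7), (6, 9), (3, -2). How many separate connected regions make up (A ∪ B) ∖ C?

(A ∪ B) ∖ C is a single connected region.

1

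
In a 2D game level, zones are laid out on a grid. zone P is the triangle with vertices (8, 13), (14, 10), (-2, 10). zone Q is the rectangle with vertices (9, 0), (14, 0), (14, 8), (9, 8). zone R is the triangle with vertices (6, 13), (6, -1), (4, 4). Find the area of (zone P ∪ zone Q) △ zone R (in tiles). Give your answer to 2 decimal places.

|zone P ∪ zone Q| = 64.
|(zone P ∪ zone Q) ∩ zone R| = 0.9571.
|(zone P ∪ zone Q) △ zone R| = 64 + 14 − 1.9143 = 76.09.

76.09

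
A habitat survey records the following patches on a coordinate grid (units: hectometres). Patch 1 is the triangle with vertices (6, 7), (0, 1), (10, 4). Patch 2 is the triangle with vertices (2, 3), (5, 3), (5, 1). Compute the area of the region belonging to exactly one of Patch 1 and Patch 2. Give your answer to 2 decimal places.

|Patch 1| = 21, |Patch 2| = 3, |Patch 1∩Patch 2| = 1.8362.
|Patch 1 △ Patch 2| = |Patch 1| + |Patch 2| − 2·|Patch 1∩Patch 2| = 21 + 3 − 3.6724 = 20.33.

20.33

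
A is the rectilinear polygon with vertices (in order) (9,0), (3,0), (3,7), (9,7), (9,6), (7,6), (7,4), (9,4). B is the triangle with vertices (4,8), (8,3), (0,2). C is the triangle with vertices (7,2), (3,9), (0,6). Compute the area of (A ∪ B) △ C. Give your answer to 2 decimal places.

41.98

|A ∪ B| = 44.9458.
|(A ∪ B) ∩ C| = 9.7339.
|(A ∪ B) △ C| = 44.9458 + 16.5 − 19.4677 = 41.98.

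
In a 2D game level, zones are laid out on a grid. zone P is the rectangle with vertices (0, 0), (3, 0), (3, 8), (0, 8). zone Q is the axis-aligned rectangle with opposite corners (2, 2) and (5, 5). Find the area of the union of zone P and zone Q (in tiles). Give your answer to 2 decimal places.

30.00

By inclusion–exclusion:
Individual areas: |zone P| = 24, |zone Q| = 9.
|zone P∩zone Q|: x∈[2,3], y∈[2,5] → 1·3 = 3.
|zone P ∪ zone Q| = 33 − 3 = 30.00.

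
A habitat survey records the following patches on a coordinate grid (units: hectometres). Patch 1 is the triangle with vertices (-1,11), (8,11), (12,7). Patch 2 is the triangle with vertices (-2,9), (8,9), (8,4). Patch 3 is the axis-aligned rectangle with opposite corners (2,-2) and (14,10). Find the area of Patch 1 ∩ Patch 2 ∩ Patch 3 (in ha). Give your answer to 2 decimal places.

The intersection is the polygon with vertices (8,9), (8,8.231), (5.5,9).
By the shoelace formula its area is 0.96.

0.96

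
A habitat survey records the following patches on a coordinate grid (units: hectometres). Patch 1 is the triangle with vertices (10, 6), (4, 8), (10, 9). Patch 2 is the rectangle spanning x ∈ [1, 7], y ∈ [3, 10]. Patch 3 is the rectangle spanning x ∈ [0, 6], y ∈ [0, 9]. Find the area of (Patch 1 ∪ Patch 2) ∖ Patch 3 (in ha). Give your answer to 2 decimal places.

18.75

|Patch 1 ∪ Patch 2| = 48.75.
|(Patch 1 ∪ Patch 2) ∩ Patch 3| = 30.
|(Patch 1 ∪ Patch 2) ∖ Patch 3| = 48.75 − 30 = 18.75.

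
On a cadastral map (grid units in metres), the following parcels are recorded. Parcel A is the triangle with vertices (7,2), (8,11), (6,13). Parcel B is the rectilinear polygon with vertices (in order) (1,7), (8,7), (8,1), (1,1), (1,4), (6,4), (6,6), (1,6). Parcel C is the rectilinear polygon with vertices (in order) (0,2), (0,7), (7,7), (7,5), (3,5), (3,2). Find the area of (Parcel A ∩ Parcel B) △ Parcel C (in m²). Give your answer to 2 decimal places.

24.07

|Parcel A ∩ Parcel B| = 2.5253.
|(Parcel A ∩ Parcel B) ∩ Parcel C| = 0.7273.
|(Parcel A ∩ Parcel B) △ Parcel C| = 2.5253 + 23 − 1.4545 = 24.07.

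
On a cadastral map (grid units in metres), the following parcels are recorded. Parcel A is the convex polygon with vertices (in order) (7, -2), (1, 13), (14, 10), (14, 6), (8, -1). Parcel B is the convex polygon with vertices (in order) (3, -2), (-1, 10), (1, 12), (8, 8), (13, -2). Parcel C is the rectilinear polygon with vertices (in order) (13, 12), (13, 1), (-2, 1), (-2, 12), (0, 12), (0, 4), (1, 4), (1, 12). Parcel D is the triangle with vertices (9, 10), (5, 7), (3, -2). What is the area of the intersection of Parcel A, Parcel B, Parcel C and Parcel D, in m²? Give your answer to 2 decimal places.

9.82

The intersection is the polygon with vertices (4.429,4.429), (5,7), (7.054,8.54), (8,8), (5.222,2.444).
By the shoelace formula its area is 9.82.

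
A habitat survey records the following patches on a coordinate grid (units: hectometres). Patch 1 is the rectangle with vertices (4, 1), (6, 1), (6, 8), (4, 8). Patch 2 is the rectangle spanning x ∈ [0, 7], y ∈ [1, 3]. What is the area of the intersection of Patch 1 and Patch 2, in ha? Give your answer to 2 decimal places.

|Patch 1∩Patch 2|: x∈[4,6], y∈[1,3] → 2·2 = 4.

4.00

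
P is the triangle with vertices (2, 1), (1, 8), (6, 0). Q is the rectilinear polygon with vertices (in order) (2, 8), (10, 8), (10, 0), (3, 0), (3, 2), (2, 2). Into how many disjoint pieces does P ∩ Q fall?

1

P ∩ Q is a single connected region.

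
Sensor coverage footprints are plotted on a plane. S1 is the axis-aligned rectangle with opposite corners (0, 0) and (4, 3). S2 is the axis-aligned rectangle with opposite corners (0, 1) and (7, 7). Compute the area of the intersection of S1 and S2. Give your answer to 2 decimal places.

|S1∩S2|: x∈[0,4], y∈[1,3] → 4·2 = 8.

8.00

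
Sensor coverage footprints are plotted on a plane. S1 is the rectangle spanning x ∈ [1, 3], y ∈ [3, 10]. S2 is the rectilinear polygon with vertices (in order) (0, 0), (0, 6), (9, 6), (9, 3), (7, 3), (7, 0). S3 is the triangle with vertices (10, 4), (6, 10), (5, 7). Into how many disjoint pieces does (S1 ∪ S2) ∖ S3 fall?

(S1 ∪ S2) ∖ S3 splits into 2 disjoint pieces (area 54.3667, area 0.0833).

2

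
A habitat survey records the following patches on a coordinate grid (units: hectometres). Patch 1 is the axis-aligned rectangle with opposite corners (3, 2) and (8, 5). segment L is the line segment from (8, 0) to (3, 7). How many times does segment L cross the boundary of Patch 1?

The segment meets the boundary at (4.429,5), (6.571,2).

2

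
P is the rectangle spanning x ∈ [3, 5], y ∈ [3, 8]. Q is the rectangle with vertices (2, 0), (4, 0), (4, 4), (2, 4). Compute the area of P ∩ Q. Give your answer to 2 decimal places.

|P∩Q|: x∈[3,4], y∈[3,4] → 1·1 = 1.

1.00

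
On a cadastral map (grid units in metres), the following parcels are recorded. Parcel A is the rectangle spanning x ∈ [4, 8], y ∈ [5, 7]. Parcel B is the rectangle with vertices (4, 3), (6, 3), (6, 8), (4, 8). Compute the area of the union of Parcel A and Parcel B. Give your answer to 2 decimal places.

By inclusion–exclusion:
Individual areas: |Parcel A| = 8, |Parcel B| = 10.
|Parcel A∩Parcel B|: x∈[4,6], y∈[5,7] → 2·2 = 4.
|Parcel A ∪ Parcel B| = 18 − 4 = 14.00.

14.00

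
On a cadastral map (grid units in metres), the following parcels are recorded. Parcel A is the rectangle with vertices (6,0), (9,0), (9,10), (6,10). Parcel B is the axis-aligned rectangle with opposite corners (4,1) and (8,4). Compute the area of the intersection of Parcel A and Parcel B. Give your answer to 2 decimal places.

6.00

|Parcel A∩Parcel B|: x∈[6,8], y∈[1,4] → 2·3 = 6.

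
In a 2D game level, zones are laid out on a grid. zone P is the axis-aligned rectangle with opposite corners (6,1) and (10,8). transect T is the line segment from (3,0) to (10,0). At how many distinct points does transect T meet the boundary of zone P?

0

The segment lies entirely outside zone P and never meets its boundary.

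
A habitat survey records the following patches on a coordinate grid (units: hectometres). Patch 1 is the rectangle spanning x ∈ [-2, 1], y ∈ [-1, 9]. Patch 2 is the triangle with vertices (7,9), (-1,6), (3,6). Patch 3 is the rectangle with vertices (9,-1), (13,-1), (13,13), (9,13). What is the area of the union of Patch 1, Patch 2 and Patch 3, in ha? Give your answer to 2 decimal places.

By inclusion–exclusion:
Individual areas: |Patch 1| = 30, |Patch 2| = 6, |Patch 3| = 56.
|Patch 1∩Patch 2| = 0.75.
|Patch 1∩Patch 3| = 0 (no overlap).
|Patch 2∩Patch 3| = 0.
|Patch 1∩Patch 2∩Patch 3| = 0.
|Patch 1 ∪ Patch 2 ∪ Patch 3| = 92 − 0.75 + 0 = 91.25.

91.25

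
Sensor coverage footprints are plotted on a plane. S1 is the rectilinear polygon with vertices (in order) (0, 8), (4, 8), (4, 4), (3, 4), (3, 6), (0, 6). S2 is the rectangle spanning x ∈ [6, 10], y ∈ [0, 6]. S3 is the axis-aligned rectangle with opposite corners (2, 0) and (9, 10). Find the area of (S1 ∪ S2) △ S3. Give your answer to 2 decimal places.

|S1 ∪ S2| = 34.
|(S1 ∪ S2) ∩ S3| = 24.
|(S1 ∪ S2) △ S3| = 34 + 70 − 48 = 56.00.

56.00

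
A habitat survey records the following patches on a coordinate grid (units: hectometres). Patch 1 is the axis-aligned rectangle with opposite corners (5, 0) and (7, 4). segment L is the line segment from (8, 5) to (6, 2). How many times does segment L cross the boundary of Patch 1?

The segment meets the boundary at (7,3.5).

1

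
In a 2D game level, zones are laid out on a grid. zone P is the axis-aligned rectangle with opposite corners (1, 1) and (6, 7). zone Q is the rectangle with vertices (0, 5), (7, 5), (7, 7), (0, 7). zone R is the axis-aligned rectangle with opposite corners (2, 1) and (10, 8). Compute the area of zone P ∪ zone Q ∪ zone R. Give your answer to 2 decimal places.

By inclusion–exclusion:
Individual areas: |zone P| = 30, |zone Q| = 14, |zone R| = 56.
|zone P∩zone Q|: x∈[1,6], y∈[5,7] → 5·2 = 10.
|zone P∩zone R|: x∈[2,6], y∈[1,7] → 4·6 = 24.
|zone Q∩zone R|: x∈[2,7], y∈[5,7] → 5·2 = 10.
|zone P∩zone Q∩zone R| = 8.
|zone P ∪ zone Q ∪ zone R| = 100 − 44 + 8 = 64.00.

64.00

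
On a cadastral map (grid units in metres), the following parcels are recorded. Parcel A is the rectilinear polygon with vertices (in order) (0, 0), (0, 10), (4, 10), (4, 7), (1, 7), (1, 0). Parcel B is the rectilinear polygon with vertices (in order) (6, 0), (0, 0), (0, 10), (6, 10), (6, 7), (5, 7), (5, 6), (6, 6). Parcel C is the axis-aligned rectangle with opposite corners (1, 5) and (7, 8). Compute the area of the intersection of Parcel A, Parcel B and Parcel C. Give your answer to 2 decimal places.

3.00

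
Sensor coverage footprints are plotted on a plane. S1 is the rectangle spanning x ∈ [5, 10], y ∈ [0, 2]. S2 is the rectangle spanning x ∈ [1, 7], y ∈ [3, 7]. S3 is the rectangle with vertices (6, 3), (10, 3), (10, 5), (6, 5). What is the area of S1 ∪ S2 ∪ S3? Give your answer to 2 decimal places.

By inclusion–exclusion:
Individual areas: |S1| = 10, |S2| = 24, |S3| = 8.
|S1∩S2| = 0 (no overlap).
|S1∩S3| = 0 (no overlap).
|S2∩S3|: x∈[6,7], y∈[3,5] → 1·2 = 2.
|S1∩S2∩S3| = 0.
|S1 ∪ S2 ∪ S3| = 42 − 2 + 0 = 40.00.

40.00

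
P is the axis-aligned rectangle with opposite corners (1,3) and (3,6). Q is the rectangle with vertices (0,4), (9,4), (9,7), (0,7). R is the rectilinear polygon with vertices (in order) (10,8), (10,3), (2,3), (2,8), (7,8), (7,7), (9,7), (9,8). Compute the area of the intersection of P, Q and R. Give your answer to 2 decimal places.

The intersection is the polygon with vertices (3,6), (3,4), (2,4), (2,6).
By the shoelace formula its area is 2.00.

2.00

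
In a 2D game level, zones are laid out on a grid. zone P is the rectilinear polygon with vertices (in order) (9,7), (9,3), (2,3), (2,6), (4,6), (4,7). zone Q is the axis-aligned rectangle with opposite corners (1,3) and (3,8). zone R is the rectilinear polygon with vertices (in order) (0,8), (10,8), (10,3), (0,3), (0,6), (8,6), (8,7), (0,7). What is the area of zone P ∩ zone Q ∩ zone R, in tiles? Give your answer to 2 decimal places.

The intersection is the polygon with vertices (2,6), (3,6), (3,3), (2,3).
By the shoelace formula its area is 3.00.

3.00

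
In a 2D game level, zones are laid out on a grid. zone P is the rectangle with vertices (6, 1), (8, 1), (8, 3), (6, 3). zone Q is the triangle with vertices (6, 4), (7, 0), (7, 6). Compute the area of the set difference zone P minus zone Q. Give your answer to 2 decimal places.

3.00

|zone P| = 4, |zone P∩zone Q| = 1.
|zone P ∖ zone Q| = |zone P| − |zone P∩zone Q| = 4 − 1 = 3.00.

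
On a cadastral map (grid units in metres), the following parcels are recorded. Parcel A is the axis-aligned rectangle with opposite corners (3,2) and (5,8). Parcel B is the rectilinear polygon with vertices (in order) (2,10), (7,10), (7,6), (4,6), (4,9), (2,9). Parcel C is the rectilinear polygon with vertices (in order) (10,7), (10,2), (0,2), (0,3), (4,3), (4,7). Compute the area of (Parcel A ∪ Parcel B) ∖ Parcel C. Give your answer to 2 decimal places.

16.00

|Parcel A ∪ Parcel B| = 24.
|(Parcel A ∪ Parcel B) ∩ Parcel C| = 8.
|(Parcel A ∪ Parcel B) ∖ Parcel C| = 24 − 8 = 16.00.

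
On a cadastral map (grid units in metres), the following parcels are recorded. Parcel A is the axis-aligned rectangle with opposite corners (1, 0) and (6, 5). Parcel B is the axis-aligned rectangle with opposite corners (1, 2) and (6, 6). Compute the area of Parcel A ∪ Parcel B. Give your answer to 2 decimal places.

30.00

By inclusion–exclusion:
Individual areas: |Parcel A| = 25, |Parcel B| = 20.
|Parcel A∩Parcel B|: x∈[1,6], y∈[2,5] → 5·3 = 15.
|Parcel A ∪ Parcel B| = 45 − 15 = 30.00.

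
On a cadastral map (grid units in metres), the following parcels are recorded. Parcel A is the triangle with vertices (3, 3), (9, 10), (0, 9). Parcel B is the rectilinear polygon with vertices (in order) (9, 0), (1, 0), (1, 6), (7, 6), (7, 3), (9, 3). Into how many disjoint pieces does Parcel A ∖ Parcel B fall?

Parcel A ∖ Parcel B is a single connected region.

1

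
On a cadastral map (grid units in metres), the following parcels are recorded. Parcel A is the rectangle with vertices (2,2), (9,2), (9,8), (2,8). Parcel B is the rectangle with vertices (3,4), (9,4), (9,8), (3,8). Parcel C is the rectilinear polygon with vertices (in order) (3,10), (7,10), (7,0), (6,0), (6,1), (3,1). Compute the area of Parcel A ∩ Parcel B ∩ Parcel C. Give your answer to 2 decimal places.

The intersection is the polygon with vertices (3,4), (3,8), (7,8), (7,4).
By the shoelace formula its area is 16.00.

16.00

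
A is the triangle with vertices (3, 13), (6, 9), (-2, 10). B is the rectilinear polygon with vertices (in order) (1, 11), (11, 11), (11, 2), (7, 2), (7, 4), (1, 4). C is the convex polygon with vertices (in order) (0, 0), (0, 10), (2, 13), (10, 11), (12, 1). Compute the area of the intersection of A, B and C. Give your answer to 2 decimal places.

6.94

The intersection is the polygon with vertices (1,9.625), (1,11), (4.5,11), (6,9).
By the shoelace formula its area is 6.94.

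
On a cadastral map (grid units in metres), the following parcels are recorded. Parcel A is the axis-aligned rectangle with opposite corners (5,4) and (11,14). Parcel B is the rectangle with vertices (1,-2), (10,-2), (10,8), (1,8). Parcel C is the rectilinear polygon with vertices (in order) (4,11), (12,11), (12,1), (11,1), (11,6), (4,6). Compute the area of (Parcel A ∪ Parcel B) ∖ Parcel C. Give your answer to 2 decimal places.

98.00

|Parcel A ∪ Parcel B| = 130.
|(Parcel A ∪ Parcel B) ∩ Parcel C| = 32.
|(Parcel A ∪ Parcel B) ∖ Parcel C| = 130 − 32 = 98.00.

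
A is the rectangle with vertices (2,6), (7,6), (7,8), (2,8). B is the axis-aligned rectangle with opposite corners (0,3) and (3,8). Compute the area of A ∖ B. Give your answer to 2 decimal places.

8.00

|A∩B|: x∈[2,3], y∈[6,8] → 1·2 = 2.
|A| = 10.
|A ∖ B| = |A| − |A∩B| = 10 − 2 = 8.00.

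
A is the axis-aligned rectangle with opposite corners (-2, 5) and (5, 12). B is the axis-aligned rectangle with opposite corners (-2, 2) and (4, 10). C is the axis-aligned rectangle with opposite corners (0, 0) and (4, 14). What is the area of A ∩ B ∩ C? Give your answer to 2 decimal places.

The intersection is the polygon with vertices (4,10), (4,5), (0,5), (0,10).
By the shoelace formula its area is 20.00.

20.00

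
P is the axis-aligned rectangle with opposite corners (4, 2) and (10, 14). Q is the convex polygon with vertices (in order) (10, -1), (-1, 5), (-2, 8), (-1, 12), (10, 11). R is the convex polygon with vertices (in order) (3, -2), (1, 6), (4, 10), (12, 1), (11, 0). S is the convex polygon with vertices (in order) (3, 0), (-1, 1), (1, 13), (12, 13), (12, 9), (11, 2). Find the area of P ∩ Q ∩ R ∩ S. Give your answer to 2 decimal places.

The intersection is the polygon with vertices (4,2.273), (4,10), (10,3.25), (10,2), (4.5,2).
By the shoelace formula its area is 27.68.

27.68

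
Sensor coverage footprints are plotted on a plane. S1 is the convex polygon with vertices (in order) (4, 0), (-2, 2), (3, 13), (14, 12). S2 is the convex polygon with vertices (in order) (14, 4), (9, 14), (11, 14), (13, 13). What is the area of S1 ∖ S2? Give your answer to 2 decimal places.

|S1| = 109, |S1∩S2| = 6.3073.
|S1 ∖ S2| = |S1| − |S1∩S2| = 109 − 6.3073 = 102.69.

102.69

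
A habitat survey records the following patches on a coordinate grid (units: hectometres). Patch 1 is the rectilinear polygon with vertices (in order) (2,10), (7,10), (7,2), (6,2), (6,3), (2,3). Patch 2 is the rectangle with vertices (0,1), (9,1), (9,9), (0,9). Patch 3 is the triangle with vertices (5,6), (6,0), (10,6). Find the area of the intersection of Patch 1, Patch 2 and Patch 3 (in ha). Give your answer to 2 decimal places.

The intersection is the polygon with vertices (6,2), (6,3), (5.5,3), (5,6), (7,6), (7,2).
By the shoelace formula its area is 6.25.

6.25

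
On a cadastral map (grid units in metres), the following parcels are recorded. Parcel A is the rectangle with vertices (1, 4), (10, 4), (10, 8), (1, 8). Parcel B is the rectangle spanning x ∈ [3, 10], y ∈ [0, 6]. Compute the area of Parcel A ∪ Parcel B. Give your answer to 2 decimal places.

By inclusion–exclusion:
Individual areas: |Parcel A| = 36, |Parcel B| = 42.
|Parcel A∩Parcel B|: x∈[3,10], y∈[4,6] → 7·2 = 14.
|Parcel A ∪ Parcel B| = 78 − 14 = 64.00.

64.00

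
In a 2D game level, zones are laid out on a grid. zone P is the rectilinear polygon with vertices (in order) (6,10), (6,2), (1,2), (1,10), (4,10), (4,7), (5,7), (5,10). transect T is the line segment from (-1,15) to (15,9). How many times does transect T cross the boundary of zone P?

0

The segment lies entirely outside zone P and never meets its boundary.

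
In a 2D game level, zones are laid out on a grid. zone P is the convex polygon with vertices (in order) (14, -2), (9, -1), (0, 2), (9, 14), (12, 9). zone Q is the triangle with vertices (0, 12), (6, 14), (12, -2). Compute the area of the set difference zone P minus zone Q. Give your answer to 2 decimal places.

|zone P| = 116.5, |zone P∩zone Q| = 29.9497.
|zone P ∖ zone Q| = |zone P| − |zone P∩zone Q| = 116.5 − 29.9497 = 86.55.

86.55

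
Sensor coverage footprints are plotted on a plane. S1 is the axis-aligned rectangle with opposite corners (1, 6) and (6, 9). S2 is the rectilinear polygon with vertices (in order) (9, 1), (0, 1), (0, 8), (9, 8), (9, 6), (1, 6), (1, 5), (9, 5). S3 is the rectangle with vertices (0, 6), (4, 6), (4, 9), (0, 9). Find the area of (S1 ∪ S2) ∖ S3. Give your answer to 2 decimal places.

|S1 ∪ S2| = 60.
|(S1 ∪ S2) ∩ S3| = 11.
|(S1 ∪ S2) ∖ S3| = 60 − 11 = 49.00.

49.00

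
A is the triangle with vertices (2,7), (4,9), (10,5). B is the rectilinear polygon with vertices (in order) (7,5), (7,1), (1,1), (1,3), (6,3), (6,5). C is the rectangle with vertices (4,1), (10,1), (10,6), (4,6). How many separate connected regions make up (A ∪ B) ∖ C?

(A ∪ B) ∖ C splits into 2 disjoint pieces (area 8.75, area 6).

2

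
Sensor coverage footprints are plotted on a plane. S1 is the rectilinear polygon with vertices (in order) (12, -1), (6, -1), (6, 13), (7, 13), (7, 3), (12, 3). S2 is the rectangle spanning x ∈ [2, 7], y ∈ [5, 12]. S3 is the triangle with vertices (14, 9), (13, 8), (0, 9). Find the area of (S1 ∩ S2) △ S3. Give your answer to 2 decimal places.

13.00

|S1 ∩ S2| = 7.
|(S1 ∩ S2) ∩ S3| = 0.5.
|(S1 ∩ S2) △ S3| = 7 + 7 − 1 = 13.00.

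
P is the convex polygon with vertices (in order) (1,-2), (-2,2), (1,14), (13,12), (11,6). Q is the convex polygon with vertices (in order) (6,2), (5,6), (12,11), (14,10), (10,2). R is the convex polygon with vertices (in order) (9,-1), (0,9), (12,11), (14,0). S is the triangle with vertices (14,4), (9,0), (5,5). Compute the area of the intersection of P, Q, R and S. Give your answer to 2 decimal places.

4.35

The intersection is the polygon with vertices (5.257,4.971), (9.171,4.537), (6.854,2.683), (5.364,4.545).
By the shoelace formula its area is 4.35.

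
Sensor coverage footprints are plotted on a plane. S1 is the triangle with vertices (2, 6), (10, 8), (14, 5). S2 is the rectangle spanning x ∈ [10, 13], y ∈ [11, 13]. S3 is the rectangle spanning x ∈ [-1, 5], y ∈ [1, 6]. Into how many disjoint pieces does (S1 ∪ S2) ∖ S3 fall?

2

(S1 ∪ S2) ∖ S3 splits into 2 disjoint pieces (area 15.625, area 6).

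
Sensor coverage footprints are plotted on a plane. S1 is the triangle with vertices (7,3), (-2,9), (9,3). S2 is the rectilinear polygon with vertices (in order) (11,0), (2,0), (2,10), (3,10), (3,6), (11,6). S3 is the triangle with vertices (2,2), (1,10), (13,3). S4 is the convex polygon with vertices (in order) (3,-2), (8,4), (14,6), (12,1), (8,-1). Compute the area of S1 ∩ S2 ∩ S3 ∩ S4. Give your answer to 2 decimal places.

The intersection is the polygon with vertices (9,3), (7.167,3), (7.74,3.688).
By the shoelace formula its area is 0.63.

0.63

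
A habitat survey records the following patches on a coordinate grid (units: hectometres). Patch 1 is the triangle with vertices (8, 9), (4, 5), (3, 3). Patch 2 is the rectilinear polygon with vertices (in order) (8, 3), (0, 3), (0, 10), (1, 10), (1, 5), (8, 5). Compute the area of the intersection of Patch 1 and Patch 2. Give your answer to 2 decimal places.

The intersection is the polygon with vertices (4,5), (4.667,5), (3,3).
By the shoelace formula its area is 0.67.

0.67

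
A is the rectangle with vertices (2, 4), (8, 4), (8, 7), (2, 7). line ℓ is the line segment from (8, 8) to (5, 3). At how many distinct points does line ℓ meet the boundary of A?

The segment meets the boundary at (7.4,7), (5.6,4).

2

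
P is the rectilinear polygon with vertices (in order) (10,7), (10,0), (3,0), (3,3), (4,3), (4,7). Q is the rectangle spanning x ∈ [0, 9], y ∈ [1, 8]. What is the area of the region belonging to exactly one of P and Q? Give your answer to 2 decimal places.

|P| = 45, |Q| = 63, |P∩Q| = 32.
|P △ Q| = |P| + |Q| − 2·|P∩Q| = 45 + 63 − 64 = 44.00.

44.00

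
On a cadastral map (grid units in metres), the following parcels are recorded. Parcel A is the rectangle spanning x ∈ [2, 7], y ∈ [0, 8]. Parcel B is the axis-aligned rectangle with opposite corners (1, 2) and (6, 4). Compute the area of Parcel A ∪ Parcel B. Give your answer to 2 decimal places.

By inclusion–exclusion:
Individual areas: |Parcel A| = 40, |Parcel B| = 10.
|Parcel A∩Parcel B|: x∈[2,6], y∈[2,4] → 4·2 = 8.
|Parcel A ∪ Parcel B| = 50 − 8 = 42.00.

42.00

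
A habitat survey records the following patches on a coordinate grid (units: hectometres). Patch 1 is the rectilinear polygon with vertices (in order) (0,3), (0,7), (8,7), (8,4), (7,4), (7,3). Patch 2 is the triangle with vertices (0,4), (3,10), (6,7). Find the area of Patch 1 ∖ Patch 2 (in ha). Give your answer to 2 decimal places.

|Patch 1| = 31, |Patch 1∩Patch 2| = 6.75.
|Patch 1 ∖ Patch 2| = |Patch 1| − |Patch 1∩Patch 2| = 31 − 6.75 = 24.25.

24.25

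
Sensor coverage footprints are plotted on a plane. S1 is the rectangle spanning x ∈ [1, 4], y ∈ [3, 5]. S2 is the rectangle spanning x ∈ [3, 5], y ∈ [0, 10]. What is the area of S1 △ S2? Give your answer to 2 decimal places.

|S1∩S2|: x∈[3,4], y∈[3,5] → 1·2 = 2.
|S1 △ S2| = |S1| + |S2| − 2·|S1∩S2| = 6 + 20 − 4 = 22.00.

22.00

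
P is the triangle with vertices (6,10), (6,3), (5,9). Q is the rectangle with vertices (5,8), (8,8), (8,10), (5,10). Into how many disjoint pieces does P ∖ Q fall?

P ∖ Q is a single connected region.

1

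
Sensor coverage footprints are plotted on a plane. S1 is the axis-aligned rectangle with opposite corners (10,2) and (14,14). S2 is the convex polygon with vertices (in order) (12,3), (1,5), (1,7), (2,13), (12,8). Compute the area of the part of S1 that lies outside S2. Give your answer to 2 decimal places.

|S1| = 48, |S1∩S2| = 10.6364.
|S1 ∖ S2| = |S1| − |S1∩S2| = 48 − 10.6364 = 37.36.

37.36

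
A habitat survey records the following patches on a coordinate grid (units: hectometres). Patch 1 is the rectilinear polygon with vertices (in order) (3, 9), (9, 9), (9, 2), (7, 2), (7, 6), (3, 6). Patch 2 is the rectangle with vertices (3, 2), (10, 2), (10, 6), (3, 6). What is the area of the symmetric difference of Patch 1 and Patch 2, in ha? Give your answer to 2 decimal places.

38.00

|Patch 1| = 26, |Patch 2| = 28, |Patch 1∩Patch 2| = 8.
|Patch 1 △ Patch 2| = |Patch 1| + |Patch 2| − 2·|Patch 1∩Patch 2| = 26 + 28 − 16 = 38.00.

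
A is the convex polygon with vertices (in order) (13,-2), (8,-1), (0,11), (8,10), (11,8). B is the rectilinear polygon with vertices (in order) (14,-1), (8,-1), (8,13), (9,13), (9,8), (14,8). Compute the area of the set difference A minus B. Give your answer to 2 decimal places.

|A| = 84.5, |A∩B| = 36.7667.
|A ∖ B| = |A| − |A∩B| = 84.5 − 36.7667 = 47.73.

47.73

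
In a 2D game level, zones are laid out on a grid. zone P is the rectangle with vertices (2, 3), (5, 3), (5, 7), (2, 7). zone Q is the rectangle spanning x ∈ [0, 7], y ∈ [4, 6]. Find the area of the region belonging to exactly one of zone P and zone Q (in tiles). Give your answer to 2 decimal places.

|zone P∩zone Q|: x∈[2,5], y∈[4,6] → 3·2 = 6.
|zone P △ zone Q| = |zone P| + |zone Q| − 2·|zone P∩zone Q| = 12 + 14 − 12 = 14.00.

14.00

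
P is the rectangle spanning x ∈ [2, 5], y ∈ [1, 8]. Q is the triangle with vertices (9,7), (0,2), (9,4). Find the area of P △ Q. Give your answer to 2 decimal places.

|P| = 21, |Q| = 13.5, |P∩Q| = 3.5.
|P △ Q| = |P| + |Q| − 2·|P∩Q| = 21 + 13.5 − 7 = 27.50.

27.50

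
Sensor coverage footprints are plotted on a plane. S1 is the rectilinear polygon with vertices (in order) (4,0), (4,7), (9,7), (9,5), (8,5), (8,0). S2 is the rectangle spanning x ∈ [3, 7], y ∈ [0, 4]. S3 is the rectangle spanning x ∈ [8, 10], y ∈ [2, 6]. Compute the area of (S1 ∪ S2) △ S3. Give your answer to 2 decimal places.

|S1 ∪ S2| = 34.
|(S1 ∪ S2) ∩ S3| = 1.
|(S1 ∪ S2) △ S3| = 34 + 8 − 2 = 40.00.

40.00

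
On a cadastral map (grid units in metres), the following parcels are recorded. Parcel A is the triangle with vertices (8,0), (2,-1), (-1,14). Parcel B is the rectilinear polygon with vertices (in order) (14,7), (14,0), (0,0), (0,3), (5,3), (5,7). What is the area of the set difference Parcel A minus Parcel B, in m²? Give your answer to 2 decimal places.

29.00

|Parcel A| = 46.5, |Parcel A∩Parcel B| = 17.5.
|Parcel A ∖ Parcel B| = |Parcel A| − |Parcel A∩Parcel B| = 46.5 − 17.5 = 29.00.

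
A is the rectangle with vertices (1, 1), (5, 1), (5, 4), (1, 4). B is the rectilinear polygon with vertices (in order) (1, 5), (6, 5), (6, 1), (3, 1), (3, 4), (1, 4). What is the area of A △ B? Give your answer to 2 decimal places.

14.00

|A| = 12, |B| = 14, |A∩B| = 6.
|A △ B| = |A| + |B| − 2·|A∩B| = 12 + 14 − 12 = 14.00.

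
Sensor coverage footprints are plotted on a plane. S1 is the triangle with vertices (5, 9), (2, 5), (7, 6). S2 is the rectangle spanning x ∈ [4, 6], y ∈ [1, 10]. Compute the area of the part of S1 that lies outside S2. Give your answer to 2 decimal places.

|S1| = 8.5, |S1∩S2| = 5.3833.
|S1 ∖ S2| = |S1| − |S1∩S2| = 8.5 − 5.3833 = 3.12.

3.12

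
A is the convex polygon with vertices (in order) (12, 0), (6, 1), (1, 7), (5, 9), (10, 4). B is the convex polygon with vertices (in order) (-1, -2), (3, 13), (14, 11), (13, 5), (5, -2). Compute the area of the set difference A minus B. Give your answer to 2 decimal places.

|A| = 45.5, |A∩B| = 40.1729.
|A ∖ B| = |A| − |A∩B| = 45.5 − 40.1729 = 5.33.

5.33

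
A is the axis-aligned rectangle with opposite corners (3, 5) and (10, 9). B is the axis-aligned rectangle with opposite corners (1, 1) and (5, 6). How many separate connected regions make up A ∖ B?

1

A ∖ B is a single connected region.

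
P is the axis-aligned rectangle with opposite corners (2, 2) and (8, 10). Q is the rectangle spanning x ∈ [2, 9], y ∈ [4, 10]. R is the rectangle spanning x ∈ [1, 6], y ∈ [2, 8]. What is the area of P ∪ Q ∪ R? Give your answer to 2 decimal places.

60.00

By inclusion–exclusion:
Individual areas: |P| = 48, |Q| = 42, |R| = 30.
|P∩Q|: x∈[2,8], y∈[4,10] → 6·6 = 36.
|P∩R|: x∈[2,6], y∈[2,8] → 4·6 = 24.
|Q∩R|: x∈[2,6], y∈[4,8] → 4·4 = 16.
|P∩Q∩R| = 16.
|P ∪ Q ∪ R| = 120 − 76 + 16 = 60.00.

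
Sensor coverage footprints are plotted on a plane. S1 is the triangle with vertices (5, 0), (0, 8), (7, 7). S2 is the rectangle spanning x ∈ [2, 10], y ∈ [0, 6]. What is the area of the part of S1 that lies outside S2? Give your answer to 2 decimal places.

|S1| = 25.5, |S1∩S2| = 15.9429.
|S1 ∖ S2| = |S1| − |S1∩S2| = 25.5 − 15.9429 = 9.56.

9.56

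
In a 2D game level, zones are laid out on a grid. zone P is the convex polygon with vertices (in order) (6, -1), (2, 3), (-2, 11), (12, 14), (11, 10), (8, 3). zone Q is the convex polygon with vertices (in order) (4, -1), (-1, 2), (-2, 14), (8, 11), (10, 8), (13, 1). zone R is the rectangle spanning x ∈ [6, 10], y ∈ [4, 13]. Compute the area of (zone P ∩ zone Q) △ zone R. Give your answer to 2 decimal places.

80.94

|zone P ∩ zone Q| = 90.3773.
|(zone P ∩ zone Q) ∩ zone R| = 22.719.
|(zone P ∩ zone Q) △ zone R| = 90.3773 + 36 − 45.4381 = 80.94.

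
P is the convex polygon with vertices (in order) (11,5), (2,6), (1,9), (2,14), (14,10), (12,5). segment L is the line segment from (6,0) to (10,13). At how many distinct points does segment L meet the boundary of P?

2

The segment meets the boundary at (9.535,11.488), (7.653,5.372).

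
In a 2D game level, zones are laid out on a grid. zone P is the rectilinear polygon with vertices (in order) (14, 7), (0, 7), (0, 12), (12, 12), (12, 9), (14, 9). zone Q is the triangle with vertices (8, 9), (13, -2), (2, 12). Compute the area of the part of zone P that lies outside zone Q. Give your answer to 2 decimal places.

51.91

|zone P| = 64, |zone P∩zone Q| = 12.0877.
|zone P ∖ zone Q| = |zone P| − |zone P∩zone Q| = 64 − 12.0877 = 51.91.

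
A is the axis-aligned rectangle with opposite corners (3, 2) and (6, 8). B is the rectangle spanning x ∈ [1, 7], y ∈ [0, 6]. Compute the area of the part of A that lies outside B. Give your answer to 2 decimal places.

6.00

|A∩B|: x∈[3,6], y∈[2,6] → 3·4 = 12.
|A| = 18.
|A ∖ B| = |A| − |A∩B| = 18 − 12 = 6.00.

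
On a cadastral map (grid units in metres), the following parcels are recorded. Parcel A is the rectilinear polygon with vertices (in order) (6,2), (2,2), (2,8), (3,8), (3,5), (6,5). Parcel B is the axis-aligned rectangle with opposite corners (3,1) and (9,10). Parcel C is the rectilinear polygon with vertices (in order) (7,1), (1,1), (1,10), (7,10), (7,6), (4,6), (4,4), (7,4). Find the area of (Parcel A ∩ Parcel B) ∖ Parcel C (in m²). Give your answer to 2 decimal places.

|Parcel A ∩ Parcel B| = 9.
|(Parcel A ∩ Parcel B) ∩ Parcel C| = 7.
|(Parcel A ∩ Parcel B) ∖ Parcel C| = 9 − 7 = 2.00.

2.00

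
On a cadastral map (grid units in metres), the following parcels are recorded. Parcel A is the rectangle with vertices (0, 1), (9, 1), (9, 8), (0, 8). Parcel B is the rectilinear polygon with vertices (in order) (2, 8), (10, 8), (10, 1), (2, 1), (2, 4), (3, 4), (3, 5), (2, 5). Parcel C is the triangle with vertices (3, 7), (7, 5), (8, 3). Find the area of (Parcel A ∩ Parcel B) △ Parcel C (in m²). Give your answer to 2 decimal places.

|Parcel A ∩ Parcel B| = 48.
|(Parcel A ∩ Parcel B) ∩ Parcel C| = 3.
|(Parcel A ∩ Parcel B) △ Parcel C| = 48 + 3 − 6 = 45.00.

45.00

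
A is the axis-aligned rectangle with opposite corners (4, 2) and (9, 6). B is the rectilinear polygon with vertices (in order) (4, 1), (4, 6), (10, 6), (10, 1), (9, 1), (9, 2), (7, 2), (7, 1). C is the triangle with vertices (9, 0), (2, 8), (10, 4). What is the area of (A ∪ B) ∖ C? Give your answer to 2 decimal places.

14.16

|A ∪ B| = 28.
|(A ∪ B) ∩ C| = 13.8393.
|(A ∪ B) ∖ C| = 28 − 13.8393 = 14.16.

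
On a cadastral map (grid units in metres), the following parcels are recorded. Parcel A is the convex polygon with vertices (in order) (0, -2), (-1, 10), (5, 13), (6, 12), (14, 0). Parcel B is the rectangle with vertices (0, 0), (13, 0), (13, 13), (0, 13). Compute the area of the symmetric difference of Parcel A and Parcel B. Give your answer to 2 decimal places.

|Parcel A| = 139.5, |Parcel B| = 169, |Parcel A∩Parcel B| = 118.5.
|Parcel A △ Parcel B| = |Parcel A| + |Parcel B| − 2·|Parcel A∩Parcel B| = 139.5 + 169 − 237 = 71.50.

71.50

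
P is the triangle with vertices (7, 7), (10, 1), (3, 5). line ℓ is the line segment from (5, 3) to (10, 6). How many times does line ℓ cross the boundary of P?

The segment meets the boundary at (5.732,3.439), (8.077,4.846).

2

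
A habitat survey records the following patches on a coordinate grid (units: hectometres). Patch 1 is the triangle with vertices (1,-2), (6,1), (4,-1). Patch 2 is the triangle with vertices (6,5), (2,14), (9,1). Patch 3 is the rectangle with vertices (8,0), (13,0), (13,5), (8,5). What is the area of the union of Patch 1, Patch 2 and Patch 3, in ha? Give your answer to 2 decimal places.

By inclusion–exclusion:
Individual areas: |Patch 1| = 2, |Patch 2| = 5.5, |Patch 3| = 25.
|Patch 1∩Patch 2| = 0.
|Patch 1∩Patch 3| = 0.
|Patch 2∩Patch 3| = 0.2619.
|Patch 1∩Patch 2∩Patch 3| = 0.
|Patch 1 ∪ Patch 2 ∪ Patch 3| = 32.5 − 0.2619 + 0 = 32.24.

32.24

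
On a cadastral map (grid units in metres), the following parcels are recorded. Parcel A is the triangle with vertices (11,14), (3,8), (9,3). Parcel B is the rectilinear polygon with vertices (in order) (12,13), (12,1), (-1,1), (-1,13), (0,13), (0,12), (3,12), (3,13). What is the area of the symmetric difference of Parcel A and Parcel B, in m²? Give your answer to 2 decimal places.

|Parcel A| = 38, |Parcel B| = 153, |Parcel A∩Parcel B| = 37.4242.
|Parcel A △ Parcel B| = |Parcel A| + |Parcel B| − 2·|Parcel A∩Parcel B| = 38 + 153 − 74.8485 = 116.15.

116.15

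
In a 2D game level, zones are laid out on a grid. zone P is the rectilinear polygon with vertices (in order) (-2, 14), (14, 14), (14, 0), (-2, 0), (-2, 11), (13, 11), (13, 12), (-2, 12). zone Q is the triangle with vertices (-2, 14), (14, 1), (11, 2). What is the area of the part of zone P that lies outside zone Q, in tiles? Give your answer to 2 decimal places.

197.87

|zone P| = 209, |zone P∩zone Q| = 11.1314.
|zone P ∖ zone Q| = |zone P| − |zone P∩zone Q| = 209 − 11.1314 = 197.87.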